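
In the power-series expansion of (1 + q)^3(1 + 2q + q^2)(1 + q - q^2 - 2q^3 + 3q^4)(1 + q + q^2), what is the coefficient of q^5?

(1 + q)^3 has coefficients 1,3,3,1 for degrees 0…3.
(1 + 2q + q^2) has coefficients 1,2,1,0,0,0 for degrees 0…5.
Multiplying by (1 + q - q^2 - 2q^3 + 3q^4) gives running coefficients 1,3,2,-3,-2,4 for degrees 0…5.
Finally multiplying by (1 + q + q^2), the product of all factors after the first has coefficients 1,4,6,2,-3,-1 for degrees 0…5.
[q^5] = 1·(-1) + 3·(-3) + 3·2 + 1·6 = 2.

2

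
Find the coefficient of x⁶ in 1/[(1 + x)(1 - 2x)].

43

Partial fractions give a closed form: a_n = (1/3)·(-1)^n + (2/3)·2^n.
At n = 6: a_6 = 43.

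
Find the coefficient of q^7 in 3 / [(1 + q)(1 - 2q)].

255

Partial fractions give a closed form: a_n = (1)·(-1)^n + (2)·2^n.
At n = 7: a_7 = 255.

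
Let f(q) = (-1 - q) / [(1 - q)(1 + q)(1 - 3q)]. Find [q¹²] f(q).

Partial fractions give a closed form: a_n = (1/2)·1^n + (-3/2)·3^n.
At n = 12: a_12 = -797161.

-797161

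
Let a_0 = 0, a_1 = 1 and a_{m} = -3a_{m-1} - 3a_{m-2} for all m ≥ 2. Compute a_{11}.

The ordinary generating function has denominator 1 + 3x + 3x^2.
Iterating the recurrence: a_0,…,a_{11} = 0, 1, -3, 6, -9, 9, 0, -27, 81, -162, 243, -243.

-243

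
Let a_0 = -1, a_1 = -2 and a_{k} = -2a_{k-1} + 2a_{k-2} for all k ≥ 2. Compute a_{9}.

-3104

The ordinary generating function has denominator 1 + 2q - 2q^2.
Iterating the recurrence: a_0,…,a_{9} = -1, -2, 2, -8, 20, -56, 152, -416, 1136, -3104.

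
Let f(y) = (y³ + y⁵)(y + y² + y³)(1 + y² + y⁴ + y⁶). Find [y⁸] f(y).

4

(y³ + y⁵) has coefficients 0,0,0,1,0,1 for degrees 0…5.
(y + y² + y³) has coefficients 0,1,1,1,0,0,0,0,0 for degrees 0…8.
Finally multiplying by (1 + y² + y⁴ + y⁶), the product of all factors after the first has coefficients 0,1,1,2,1,2,1,2,1 for degrees 0…8.
[y⁸] = 1·2 + 1·2 = 4.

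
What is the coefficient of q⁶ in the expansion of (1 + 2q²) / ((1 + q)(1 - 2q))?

The denominator gives the recurrence a_n = a_(n−1) + 2a_(n−2) for n ≥ 3; the numerator fixes a_0 = 1, a_1 = 1, a_2 = 5.
Iterating: 1, 1, 5, 7, 17, 31, 65, so a_6 = 65.

65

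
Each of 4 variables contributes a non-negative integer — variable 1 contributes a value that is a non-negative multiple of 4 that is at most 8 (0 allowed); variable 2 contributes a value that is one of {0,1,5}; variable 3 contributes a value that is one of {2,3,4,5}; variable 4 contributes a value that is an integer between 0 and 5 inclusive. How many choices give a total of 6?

The generating function for the choices is (1 + t^4 + t^8)·(1 + t + t^5)·(t^2 + t^3 + t^4 + t^5)·(1 + t + t^2 + t^3 + t^4 + t^5); the count is [t^6].
(1 + t^4 + t^8) has coefficients 1,0,0,0,1,0,0 for degrees 0…6.
(1 + t + t^5) has coefficients 1,1,0,0,0,1,0 for degrees 0…6.
Multiplying by (t^2 + t^3 + t^4 + t^5) gives running coefficients 0,0,1,2,2,2,1 for degrees 0…6.
Finally multiplying by (1 + t + t^2 + t^3 + t^4 + t^5), the product of all factors after the first has coefficients 0,0,1,3,5,7,8 for degrees 0…6.
[t^6] = 1·8 + 1·1 = 9.

9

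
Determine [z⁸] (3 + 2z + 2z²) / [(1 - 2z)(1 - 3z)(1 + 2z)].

44903

The denominator gives the recurrence a_n = 3a_(n−1) + 4a_(n−2) − 12a_(n−3) for n ≥ 3; the numerator fixes a_0 = 3, a_1 = 11, a_2 = 47.
Iterating: 3, 11, 47, 149, 503, 1541, 4847, 14669, 44903, so a_8 = 44903.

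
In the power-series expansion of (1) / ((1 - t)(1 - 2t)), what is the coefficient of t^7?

The denominator gives the recurrence a_n = 3a_(n−1) − 2a_(n−2) for n ≥ 2; the numerator fixes a_0 = 1, a_1 = 3.
Iterating: 1, 3, 7, 15, 31, 63, 127, 255, so a_7 = 255.

255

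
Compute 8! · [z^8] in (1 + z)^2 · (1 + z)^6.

40320

The EGF product rule gives c_8 = Σ_{k_1+k_2=8} C(8; k_1,k_2) · ∏ g_i(k_i), where (1+z)^2 gives the falling factorial (2)_k; (1+z)^6 gives the falling factorial (6)_k.
g_1(k) for k = 0…8: 1, 2, 2, 0, 0, 0, 0, 0, 0.
g_2(k) for k = 0…8: 1, 6, 30, 120, 360, 720, 720, 0, 0.
c_8 = Σ_k C(8,k)·g_1(k)·g_2(8−k) = 28·2·720 = 40320.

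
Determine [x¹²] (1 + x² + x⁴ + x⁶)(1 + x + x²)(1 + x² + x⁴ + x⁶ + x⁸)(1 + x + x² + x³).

(1 + x² + x⁴ + x⁶) has coefficients 1,0,1,0,1,0,1 for degrees 0…6.
(1 + x + x²) has coefficients 1,1,1,0,0,0,0,0,0,0,0,0,0 for degrees 0…12.
Multiplying by (1 + x² + x⁴ + x⁶ + x⁸) gives running coefficients 1,1,2,1,2,1,2,1,2,1,1,0,0 for degrees 0…12.
Finally multiplying by (1 + x + x² + x³), the product of all factors after the first has coefficients 1,2,4,5,6,6,6,6,6,6,5,4,2 for degrees 0…12.
[x¹²] = 1·2 + 1·5 + 1·6 + 1·6 = 19.

19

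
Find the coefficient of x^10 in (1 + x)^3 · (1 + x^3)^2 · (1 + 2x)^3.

66

(1 + x)^3 has coefficients 1,3,3,1 for degrees 0…3.
(1 + x^3)^2 has coefficients 1,0,0,2,0,0,1,0,0,0,0 for degrees 0…10.
Finally multiplying by (1 + 2x)^3, the product of all factors after the first has coefficients 1,6,12,10,12,24,17,6,12,8,0 for degrees 0…10.
[x^10] = 1·0 + 3·8 + 3·12 + 1·6 = 66.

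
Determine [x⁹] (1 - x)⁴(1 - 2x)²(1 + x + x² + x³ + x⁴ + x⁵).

25

(1 - x)⁴ has coefficients 1,-4,6,-4,1 for degrees 0…4.
(1 - 2x)² has coefficients 1,-4,4,0,0,0,0,0,0,0 for degrees 0…9.
Finally multiplying by (1 + x + x² + x³ + x⁴ + x⁵), the product of all factors after the first has coefficients 1,-3,1,1,1,1,0,4,0,0 for degrees 0…9.
[x⁹] = 1·0 − 4·0 + 6·4 − 4·0 + 1·1 = 25.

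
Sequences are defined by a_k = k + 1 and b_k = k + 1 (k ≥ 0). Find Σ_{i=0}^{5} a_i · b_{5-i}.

56

The convolution is the x^5 coefficient of A(x)B(x).
Σ = 1·6 + 2·5 + 3·4 + 4·3 + 5·2 + 6·1 = 56.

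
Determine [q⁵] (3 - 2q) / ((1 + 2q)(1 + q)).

-251

Partial fractions give a closed form: a_n = (8)·(-2)^n + (-5)·(-1)^n.
At n = 5: a_5 = -251.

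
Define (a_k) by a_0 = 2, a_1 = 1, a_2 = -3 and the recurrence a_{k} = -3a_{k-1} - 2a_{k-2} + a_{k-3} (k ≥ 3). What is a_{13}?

The ordinary generating function has denominator 1 + 3z + 2z^2 - z^3.
Iterating the recurrence: a_0,…,a_{13} = 2, 1, -3, 9, -20, 39, -68, 106, -143, 149, -55, -276, 1087, -2764.

-2764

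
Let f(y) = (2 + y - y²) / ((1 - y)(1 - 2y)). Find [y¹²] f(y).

18430

The denominator gives the recurrence a_n = 3a_(n−1) − 2a_(n−2) for n ≥ 3; the numerator fixes a_0 = 2, a_1 = 7, a_2 = 16.
Iterating: 2, 7, 16, 34, 70, 142, 286, 574, 1150, 2302, 4606, 9214, 18430, so a_12 = 18430.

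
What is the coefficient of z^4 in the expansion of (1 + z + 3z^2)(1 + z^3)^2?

2

(1 + z + 3z^2) has coefficients 1,1,3 for degrees 0…2.
(1 + z^3)^2 has coefficients 1,0,0,2,0 for degrees 0…4.
[z^4] = 1·0 + 1·2 + 3·0 = 2.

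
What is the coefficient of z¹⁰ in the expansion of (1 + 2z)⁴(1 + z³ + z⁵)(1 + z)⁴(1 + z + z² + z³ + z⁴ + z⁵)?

(1 + 2z)⁴ has coefficients 1,8,24,32,16 for degrees 0…4.
(1 + z³ + z⁵) has coefficients 1,0,0,1,0,1,0,0,0,0,0 for degrees 0…10.
Multiplying by (1 + z)⁴ gives running coefficients 1,4,6,5,5,7,8,7,4,1,0 for degrees 0…10.
Finally multiplying by (1 + z + z² + z³ + z⁴ + z⁵), the product of all factors after the first has coefficients 1,5,11,16,21,28,35,38,36,32,27 for degrees 0…10.
[z¹⁰] = 1·27 + 8·32 + 24·36 + 32·38 + 16·35 = 2923.

2923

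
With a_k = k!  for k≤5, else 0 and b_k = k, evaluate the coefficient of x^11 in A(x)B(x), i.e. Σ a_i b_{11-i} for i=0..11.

This is [x^11] in the product of the two ordinary generating functions.
Σ = 1·11 + 1·10 + 2·9 + 6·8 + 24·7 + 120·6 + 0·5 + 0·4 + 0·3 + 0·2 + 0·1 + 0·0 = 975.

975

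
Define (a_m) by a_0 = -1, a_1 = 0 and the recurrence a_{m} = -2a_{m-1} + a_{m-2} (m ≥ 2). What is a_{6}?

The ordinary generating function has denominator 1 + 2z - z^2.
Iterating the recurrence: a_0,…,a_{6} = -1, 0, -1, 2, -5, 12, -29.

-29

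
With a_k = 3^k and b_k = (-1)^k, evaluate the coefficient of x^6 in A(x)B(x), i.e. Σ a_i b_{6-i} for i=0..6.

547

This is [x^6] in the product of the two ordinary generating functions.
Σ = 1·1 + 3·(-1) + 9·1 + 27·(-1) + 81·1 + 243·(-1) + 729·1 = 547.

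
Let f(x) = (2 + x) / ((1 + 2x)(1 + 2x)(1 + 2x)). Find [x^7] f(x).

The denominator gives the recurrence a_n = −6a_(n−1) − 12a_(n−2) − 8a_(n−3) for n ≥ 3; the numerator fixes a_0 = 2, a_1 = -11, a_2 = 42.
Iterating: 2, -11, 42, -136, 400, -1104, 2912, -7424, so a_7 = -7424.

-7424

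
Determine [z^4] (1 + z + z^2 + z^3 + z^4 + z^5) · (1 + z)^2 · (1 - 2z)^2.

4

(1 + z + z^2 + z^3 + z^4 + z^5) has coefficients 1,1,1,1,1 for degrees 0…4.
(1 + z)^2 has coefficients 1,2,1,0,0 for degrees 0…4.
Finally multiplying by (1 - 2z)^2, the product of all factors after the first has coefficients 1,-2,-3,4,4 for degrees 0…4.
[z^4] = 1·4 + 1·4 + 1·(-3) + 1·(-2) + 1·1 = 4.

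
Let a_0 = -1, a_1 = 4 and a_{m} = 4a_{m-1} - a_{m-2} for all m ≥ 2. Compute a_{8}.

The ordinary generating function has denominator 1 - 4t + t^2.
Iterating the recurrence: a_0,…,a_{8} = -1, 4, 17, 64, 239, 892, 3329, 12424, 46367.

46367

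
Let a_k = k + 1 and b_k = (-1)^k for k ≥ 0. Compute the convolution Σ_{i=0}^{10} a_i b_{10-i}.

The convolution is the x^10 coefficient of A(x)B(x).
Σ = 1·1 + 2·(-1) + 3·1 + 4·(-1) + 5·1 + 6·(-1) + 7·1 + 8·(-1) + 9·1 + 10·(-1) + 11·1 = 6.

6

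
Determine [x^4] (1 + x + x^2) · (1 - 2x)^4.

8

(1 + x + x^2) has coefficients 1,1,1 for degrees 0…2.
(1 - 2x)^4 has coefficients 1,-8,24,-32,16 for degrees 0…4.
[x^4] = 1·16 + 1·(-32) + 1·24 = 8.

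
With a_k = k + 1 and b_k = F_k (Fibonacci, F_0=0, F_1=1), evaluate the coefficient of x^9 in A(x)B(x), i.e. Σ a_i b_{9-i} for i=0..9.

Write out a_i and b_{9-i} for i = 0,…,9 and sum the products.
Σ = 1·34 + 2·21 + 3·13 + 4·8 + 5·5 + 6·3 + 7·2 + 8·1 + 9·1 + 10·0 = 221.

221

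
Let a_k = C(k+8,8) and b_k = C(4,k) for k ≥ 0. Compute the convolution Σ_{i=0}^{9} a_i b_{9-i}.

This is [x^9] in the product of the two ordinary generating functions.
Σ = 1·0 + 9·0 + 45·0 + 165·0 + 495·0 + 1287·1 + 3003·4 + 6435·6 + 12870·4 + 24310·1 = 127699.

127699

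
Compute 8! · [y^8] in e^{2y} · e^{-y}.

1

The EGF product rule gives c_8 = Σ_{k_1+k_2=8} C(8; k_1,k_2) · ∏ g_i(k_i), where e^{2y} gives (2)^k; e^{-y} gives (-1)^k.
g_1(k) for k = 0…8: 1, 2, 4, 8, 16, 32, 64, 128, 256.
g_2(k) for k = 0…8: 1, -1, 1, -1, 1, -1, 1, -1, 1.
c_8 = Σ_k C(8,k)·g_1(k)·g_2(8−k) = 1·1·1 + 8·2·(-1) + 28·4·1 + 56·8·(-1) + 70·16·1 + 56·32·(-1) + 28·64·1 + 8·128·(-1) + 1·256·1 = 1 − 16 + 112 − 448 + 1120 − 1792 + 1792 − 1024 + 256 = 1.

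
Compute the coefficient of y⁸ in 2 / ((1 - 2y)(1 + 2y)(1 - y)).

682

The denominator gives the recurrence a_n = a_(n−1) + 4a_(n−2) − 4a_(n−3) for n ≥ 3; the numerator fixes a_0 = 2, a_1 = 2, a_2 = 10.
Iterating: 2, 2, 10, 10, 42, 42, 170, 170, 682, so a_8 = 682.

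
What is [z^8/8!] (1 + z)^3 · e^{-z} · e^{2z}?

The EGF product rule gives c_8 = Σ_{k_1+k_2+k_3=8} C(8; k_1,k_2,k_3) · ∏ g_i(k_i), where (1+z)^3 gives the falling factorial (3)_k; e^{-z} gives (-1)^k; e^{2z} gives (2)^k.
g_1(k) for k = 0…8: 1, 3, 6, 6, 0, 0, 0, 0, 0.
g_2(k) for k = 0…8: 1, -1, 1, -1, 1, -1, 1, -1, 1.
g_3(k) for k = 0…8: 1, 2, 4, 8, 16, 32, 64, 128, 256.
First combine the last two factors: h(k) = Σ_j C(k,j)·g_2(j)·g_3(k−j) for k = 0…8: 1, 1, 1, 1, 1, 1, 1, 1, 1.
c_8 = Σ_k C(8,k)·g_1(k)·h(8−k) = 1·1·1 + 8·3·1 + 28·6·1 + 56·6·1 = 1 + 24 + 168 + 336 = 529.

529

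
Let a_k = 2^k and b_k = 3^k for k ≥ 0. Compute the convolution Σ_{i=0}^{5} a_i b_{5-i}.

This is [x^5] in the product of the two ordinary generating functions.
Σ = 1·243 + 2·81 + 4·27 + 8·9 + 16·3 + 32·1 = 665.

665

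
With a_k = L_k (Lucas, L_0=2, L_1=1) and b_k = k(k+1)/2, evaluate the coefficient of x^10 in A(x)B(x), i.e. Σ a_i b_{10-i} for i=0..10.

1258

The convolution is the x^10 coefficient of A(x)B(x).
Σ = 2·55 + 1·45 + 3·36 + 4·28 + 7·21 + 11·15 + 18·10 + 29·6 + 47·3 + 76·1 + 123·0 = 1258.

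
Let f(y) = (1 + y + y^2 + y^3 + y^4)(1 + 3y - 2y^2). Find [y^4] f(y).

2

(1 + y + y^2 + y^3 + y^4) has coefficients 1,1,1,1,1 for degrees 0…4.
(1 + 3y - 2y^2) has coefficients 1,3,-2,0,0 for degrees 0…4.
[y^4] = 1·0 + 1·0 + 1·(-2) + 1·3 + 1·1 = 2.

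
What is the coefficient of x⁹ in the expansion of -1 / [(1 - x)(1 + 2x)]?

Partial fractions give a closed form: a_n = (-1/3)·1^n + (-2/3)·(-2)^n.
At n = 9: a_9 = 341.

341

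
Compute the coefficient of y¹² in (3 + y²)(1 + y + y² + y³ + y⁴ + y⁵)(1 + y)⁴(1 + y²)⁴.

(3 + y²) has coefficients 3,0,1 for degrees 0…2.
(1 + y + y² + y³ + y⁴ + y⁵) has coefficients 1,1,1,1,1,1,0,0,0,0,0,0,0 for degrees 0…12.
Multiplying by (1 + y)⁴ gives running coefficients 1,5,11,15,16,16,15,11,5,1,0,0,0 for degrees 0…12.
Finally multiplying by (1 + y²)⁴, the product of all factors after the first has coefficients 1,5,15,35,66,106,149,185,206,206,185,149,106 for degrees 0…12.
[y¹²] = 3·106 + 1·185 = 503.

503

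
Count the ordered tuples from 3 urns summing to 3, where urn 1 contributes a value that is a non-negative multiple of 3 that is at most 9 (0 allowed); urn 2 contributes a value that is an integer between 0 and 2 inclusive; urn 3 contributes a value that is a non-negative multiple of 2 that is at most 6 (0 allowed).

2

The generating function for the choices is (1 + q³ + q⁶ + q⁹)·(1 + q + q²)·(1 + q² + q⁴ + q⁶); the count is [q³].
(1 + q³ + q⁶ + q⁹) has coefficients 1,0,0,1 for degrees 0…3.
(1 + q + q²) has coefficients 1,1,1,0 for degrees 0…3.
Finally multiplying by (1 + q² + q⁴ + q⁶), the product of all factors after the first has coefficients 1,1,2,1 for degrees 0…3.
[q³] = 1·1 + 1·1 = 2.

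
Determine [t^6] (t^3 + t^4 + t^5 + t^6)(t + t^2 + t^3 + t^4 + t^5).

(t^3 + t^4 + t^5 + t^6) has coefficients 0,0,0,1,1,1,1 for degrees 0…6.
(t + t^2 + t^3 + t^4 + t^5) has coefficients 0,1,1,1,1,1,0 for degrees 0…6.
[t^6] = 1·1 + 1·1 + 1·1 + 1·0 = 3.

3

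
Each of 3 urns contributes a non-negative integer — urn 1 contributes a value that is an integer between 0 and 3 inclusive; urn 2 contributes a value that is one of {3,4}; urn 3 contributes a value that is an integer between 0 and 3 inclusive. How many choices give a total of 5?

5

The generating function for the choices is (1 + z + z² + z³)·(z³ + z⁴)·(1 + z + z² + z³); the count is [z⁵].
(1 + z + z² + z³) has coefficients 1,1,1,1 for degrees 0…3.
(z³ + z⁴) has coefficients 0,0,0,1,1,0 for degrees 0…5.
Finally multiplying by (1 + z + z² + z³), the product of all factors after the first has coefficients 0,0,0,1,2,2 for degrees 0…5.
[z⁵] = 1·2 + 1·2 + 1·1 + 1·0 = 5.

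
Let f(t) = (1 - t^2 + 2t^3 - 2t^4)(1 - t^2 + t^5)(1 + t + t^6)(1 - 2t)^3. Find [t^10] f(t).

(1 - t^2 + 2t^3 - 2t^4) has coefficients 1,0,-1,2,-2 for degrees 0…4.
(1 - t^2 + t^5) has coefficients 1,0,-1,0,0,1,0,0,0,0,0 for degrees 0…10.
Multiplying by (1 + t + t^6) gives running coefficients 1,1,-1,-1,0,1,2,0,-1,0,0 for degrees 0…10.
Finally multiplying by (1 - 2t)^3, the product of all factors after the first has coefficients 1,-5,5,9,-14,-3,4,0,15,-10,-12 for degrees 0…10.
[t^10] = 1·(-12) − 1·15 + 2·0 − 2·4 = -35.

-35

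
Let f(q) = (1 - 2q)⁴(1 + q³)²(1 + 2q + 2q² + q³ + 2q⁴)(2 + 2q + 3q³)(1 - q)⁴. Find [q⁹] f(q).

(1 - 2q)⁴ has coefficients 1,-8,24,-32,16 for degrees 0…4.
(1 + q³)² has coefficients 1,0,0,2,0,0,1,0,0,0 for degrees 0…9.
Multiplying by (1 + 2q + 2q² + q³ + 2q⁴) gives running coefficients 1,2,2,3,6,4,3,6,2,1 for degrees 0…9.
Multiplying by (2 + 2q + 3q³) gives running coefficients 2,6,8,13,24,26,23,36,28,15 for degrees 0…9.
Finally multiplying by (1 - q)⁴, the product of all factors after the first has coefficients 2,-2,-4,9,-2,-18,19,17,-58,53 for degrees 0…9.
[q⁹] = 1·53 − 8·(-58) + 24·17 − 32·19 + 16·(-18) = 29.

29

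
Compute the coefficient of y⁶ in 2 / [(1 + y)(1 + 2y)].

Partial fractions give a closed form: a_n = (-2)·(-1)^n + (4)·(-2)^n.
At n = 6: a_6 = 254.

254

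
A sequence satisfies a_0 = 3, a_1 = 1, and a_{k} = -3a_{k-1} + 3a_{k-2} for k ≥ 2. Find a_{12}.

The ordinary generating function has denominator 1 + 3y - 3y^2.
Iterating the recurrence: a_0,…,a_{12} = 3, 1, 6, -15, 63, -234, 891, -3375, 12798, -48519, 183951, -697410, 2644083.

2644083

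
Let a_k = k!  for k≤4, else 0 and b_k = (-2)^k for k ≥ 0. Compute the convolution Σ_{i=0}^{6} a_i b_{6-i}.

Write out a_i and b_{6-i} for i = 0,…,6 and sum the products.
Σ = 1·64 + 1·(-32) + 2·16 + 6·(-8) + 24·4 + 0·(-2) + 0·1 = 112.

112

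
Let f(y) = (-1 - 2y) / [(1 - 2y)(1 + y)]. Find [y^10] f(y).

Partial fractions give a closed form: a_n = (-4/3)·2^n + (1/3)·(-1)^n.
At n = 10: a_10 = -1365.

-1365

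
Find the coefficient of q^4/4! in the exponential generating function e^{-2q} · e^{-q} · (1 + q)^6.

The EGF product rule gives c_4 = Σ_{k_1+k_2+k_3=4} C(4; k_1,k_2,k_3) · ∏ g_i(k_i), where e^{-2q} gives (-2)^k; e^{-q} gives (-1)^k; (1+q)^6 gives the falling factorial (6)_k.
g_1(k) for k = 0…4: 1, -2, 4, -8, 16.
g_2(k) for k = 0…4: 1, -1, 1, -1, 1.
g_3(k) for k = 0…4: 1, 6, 30, 120, 360.
First combine the last two factors: h(k) = Σ_j C(k,j)·g_2(j)·g_3(k−j) for k = 0…4: 1, 5, 19, 47, 37.
c_4 = Σ_k C(4,k)·g_1(k)·h(4−k) = 1·1·37 + 4·(-2)·47 + 6·4·19 + 4·(-8)·5 + 1·16·1 = 37 − 376 + 456 − 160 + 16 = -27.

-27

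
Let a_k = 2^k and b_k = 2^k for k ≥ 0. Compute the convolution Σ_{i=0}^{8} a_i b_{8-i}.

2304

This is [x^8] in the product of the two ordinary generating functions.
Σ = 1·256 + 2·128 + 4·64 + 8·32 + 16·16 + 32·8 + 64·4 + 128·2 + 256·1 = 2304.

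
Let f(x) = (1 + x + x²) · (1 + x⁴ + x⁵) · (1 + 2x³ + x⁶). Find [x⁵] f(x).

4

(1 + x + x²) has coefficients 1,1,1 for degrees 0…2.
(1 + x⁴ + x⁵) has coefficients 1,0,0,0,1,1 for degrees 0…5.
Finally multiplying by (1 + 2x³ + x⁶), the product of all factors after the first has coefficients 1,0,0,2,1,1 for degrees 0…5.
[x⁵] = 1·1 + 1·1 + 1·2 = 4.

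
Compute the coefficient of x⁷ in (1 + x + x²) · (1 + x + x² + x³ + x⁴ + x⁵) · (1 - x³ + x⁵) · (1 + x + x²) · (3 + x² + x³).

19

(1 + x + x²) has coefficients 1,1,1 for degrees 0…2.
(1 + x + x² + x³ + x⁴ + x⁵) has coefficients 1,1,1,1,1,1,0,0 for degrees 0…7.
Multiplying by (1 - x³ + x⁵) gives running coefficients 1,1,1,0,0,1,0,0 for degrees 0…7.
Multiplying by (1 + x + x²) gives running coefficients 1,2,3,2,1,1,1,1 for degrees 0…7.
Finally multiplying by (3 + x² + x³), the product of all factors after the first has coefficients 3,6,10,9,8,8,6,5 for degrees 0…7.
[x⁷] = 1·5 + 1·6 + 1·8 = 19.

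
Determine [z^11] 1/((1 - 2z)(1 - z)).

4095

Partial fractions give a closed form: a_n = (2)·2^n + (-1)·1^n.
At n = 11: a_11 = 4095.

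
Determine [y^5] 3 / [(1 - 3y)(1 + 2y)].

399

Partial fractions give a closed form: a_n = (9/5)·3^n + (6/5)·(-2)^n.
At n = 5: a_5 = 399.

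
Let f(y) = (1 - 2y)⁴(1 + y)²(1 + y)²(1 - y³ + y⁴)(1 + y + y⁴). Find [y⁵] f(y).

(1 - 2y)⁴ has coefficients 1,-8,24,-32,16 for degrees 0…4.
(1 + y)² has coefficients 1,2,1,0,0,0 for degrees 0…5.
Multiplying by (1 + y)² gives running coefficients 1,4,6,4,1,0 for degrees 0…5.
Multiplying by (1 - y³ + y⁴) gives running coefficients 1,4,6,3,-2,-2 for degrees 0…5.
Finally multiplying by (1 + y + y⁴), the product of all factors after the first has coefficients 1,5,10,9,2,0 for degrees 0…5.
[y⁵] = 1·0 − 8·2 + 24·9 − 32·10 + 16·5 = -40.

-40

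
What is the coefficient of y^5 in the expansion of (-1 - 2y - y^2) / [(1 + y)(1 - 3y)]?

-324

The denominator gives the recurrence a_n = 2a_(n−1) + 3a_(n−2) for n ≥ 3; the numerator fixes a_0 = -1, a_1 = -4, a_2 = -12.
Iterating: -1, -4, -12, -36, -108, -324, so a_5 = -324.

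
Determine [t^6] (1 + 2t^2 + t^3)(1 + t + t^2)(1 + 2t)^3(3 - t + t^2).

184

(1 + 2t^2 + t^3) has coefficients 1,0,2,1 for degrees 0…3.
(1 + t + t^2) has coefficients 1,1,1,0,0,0,0 for degrees 0…6.
Multiplying by (1 + 2t)^3 gives running coefficients 1,7,19,26,20,8,0 for degrees 0…6.
Finally multiplying by (3 - t + t^2), the product of all factors after the first has coefficients 3,20,51,66,53,30,12 for degrees 0…6.
[t^6] = 1·12 + 2·53 + 1·66 = 184.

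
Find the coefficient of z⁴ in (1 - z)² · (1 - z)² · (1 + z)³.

(1 - z)² has coefficients 1,-2,1 for degrees 0…2.
(1 - z)² has coefficients 1,-2,1,0,0 for degrees 0…4.
Finally multiplying by (1 + z)³, the product of all factors after the first has coefficients 1,1,-2,-2,1 for degrees 0…4.
[z⁴] = 1·1 − 2·(-2) + 1·(-2) = 3.

3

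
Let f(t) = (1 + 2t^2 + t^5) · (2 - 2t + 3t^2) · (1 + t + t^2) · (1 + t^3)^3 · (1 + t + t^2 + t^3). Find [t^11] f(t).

(1 + 2t^2 + t^5) has coefficients 1,0,2,0,0,1 for degrees 0…5.
(2 - 2t + 3t^2) has coefficients 2,-2,3,0,0,0,0,0,0,0,0,0 for degrees 0…11.
Multiplying by (1 + t + t^2) gives running coefficients 2,0,3,1,3,0,0,0,0,0,0,0 for degrees 0…11.
Multiplying by (1 + t^3)^3 gives running coefficients 2,0,3,7,3,9,9,9,9,5,9,3 for degrees 0…11.
Finally multiplying by (1 + t + t^2 + t^3), the product of all factors after the first has coefficients 2,2,5,12,13,22,28,30,36,32,32,26 for degrees 0…11.
[t^11] = 1·26 + 2·32 + 1·28 = 118.

118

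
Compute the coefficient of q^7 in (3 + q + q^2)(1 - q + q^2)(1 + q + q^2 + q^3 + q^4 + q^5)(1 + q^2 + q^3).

(3 + q + q^2) has coefficients 3,1,1 for degrees 0…2.
(1 - q + q^2) has coefficients 1,-1,1,0,0,0,0,0 for degrees 0…7.
Multiplying by (1 + q + q^2 + q^3 + q^4 + q^5) gives running coefficients 1,0,1,1,1,1,0,1 for degrees 0…7.
Finally multiplying by (1 + q^2 + q^3), the product of all factors after the first has coefficients 1,0,2,2,2,3,2,3 for degrees 0…7.
[q^7] = 3·3 + 1·2 + 1·3 = 14.

14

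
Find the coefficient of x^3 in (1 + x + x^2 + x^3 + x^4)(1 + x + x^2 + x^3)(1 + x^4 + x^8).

(1 + x + x^2 + x^3 + x^4) has coefficients 1,1,1,1 for degrees 0…3.
(1 + x + x^2 + x^3) has coefficients 1,1,1,1 for degrees 0…3.
Finally multiplying by (1 + x^4 + x^8), the product of all factors after the first has coefficients 1,1,1,1 for degrees 0…3.
[x^3] = 1·1 + 1·1 + 1·1 + 1·1 = 4.

4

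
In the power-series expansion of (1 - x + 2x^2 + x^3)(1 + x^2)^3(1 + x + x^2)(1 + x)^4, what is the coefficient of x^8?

183

(1 - x + 2x^2 + x^3) has coefficients 1,-1,2,1 for degrees 0…3.
(1 + x^2)^3 has coefficients 1,0,3,0,3,0,1,0,0 for degrees 0…8.
Multiplying by (1 + x + x^2) gives running coefficients 1,1,4,3,6,3,4,1,1 for degrees 0…8.
Finally multiplying by (1 + x)^4, the product of all factors after the first has coefficients 1,5,14,29,47,62,68,62,47 for degrees 0…8.
[x^8] = 1·47 − 1·62 + 2·68 + 1·62 = 183.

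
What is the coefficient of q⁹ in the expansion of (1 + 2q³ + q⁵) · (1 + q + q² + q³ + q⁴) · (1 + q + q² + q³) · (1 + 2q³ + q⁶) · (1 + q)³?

(1 + 2q³ + q⁵) has coefficients 1,0,0,2,0,1 for degrees 0…5.
(1 + q + q² + q³ + q⁴) has coefficients 1,1,1,1,1,0,0,0,0,0 for degrees 0…9.
Multiplying by (1 + q + q² + q³) gives running coefficients 1,2,3,4,4,3,2,1,0,0 for degrees 0…9.
Multiplying by (1 + 2q³ + q⁶) gives running coefficients 1,2,3,6,8,9,11,11,9,8 for degrees 0…9.
Finally multiplying by (1 + q)³, the product of all factors after the first has coefficients 1,5,12,22,37,54,68,79,84,79 for degrees 0…9.
[q⁹] = 1·79 + 2·68 + 1·37 = 252.

252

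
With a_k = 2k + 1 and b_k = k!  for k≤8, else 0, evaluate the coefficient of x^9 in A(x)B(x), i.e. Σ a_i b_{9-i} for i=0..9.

152688

Write out a_i and b_{9-i} for i = 0,…,9 and sum the products.
Σ = 1·0 + 3·40320 + 5·5040 + 7·720 + 9·120 + 11·24 + 13·6 + 15·2 + 17·1 + 19·1 = 152688.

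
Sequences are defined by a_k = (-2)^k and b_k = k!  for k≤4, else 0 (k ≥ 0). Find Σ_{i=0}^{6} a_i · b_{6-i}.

112

The convolution is the t^6 coefficient of A(t)B(t).
Σ = 1·0 − 2·0 + 4·24 − 8·6 + 16·2 − 32·1 + 64·1 = 112.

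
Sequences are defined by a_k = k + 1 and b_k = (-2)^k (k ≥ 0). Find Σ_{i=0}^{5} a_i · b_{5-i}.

-12

This is [x^5] in the product of the two ordinary generating functions.
Σ = 1·(-32) + 2·16 + 3·(-8) + 4·4 + 5·(-2) + 6·1 = -12.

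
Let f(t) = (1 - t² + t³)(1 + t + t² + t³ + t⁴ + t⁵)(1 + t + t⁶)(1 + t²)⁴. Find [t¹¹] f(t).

24

(1 - t² + t³) has coefficients 1,0,-1,1 for degrees 0…3.
(1 + t + t² + t³ + t⁴ + t⁵) has coefficients 1,1,1,1,1,1,0,0,0,0,0,0 for degrees 0…11.
Multiplying by (1 + t + t⁶) gives running coefficients 1,2,2,2,2,2,2,1,1,1,1,1 for degrees 0…11.
Finally multiplying by (1 + t²)⁴, the product of all factors after the first has coefficients 1,2,6,10,16,22,26,29,30,27,27,21 for degrees 0…11.
[t¹¹] = 1·21 − 1·27 + 1·30 = 24.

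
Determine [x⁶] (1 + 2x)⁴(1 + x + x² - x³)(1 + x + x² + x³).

(1 + 2x)⁴ has coefficients 1,8,24,32,16 for degrees 0…4.
(1 + x + x² - x³) has coefficients 1,1,1,-1,0,0,0 for degrees 0…6.
Finally multiplying by (1 + x + x² + x³), the product of all factors after the first has coefficients 1,2,3,2,1,0,-1 for degrees 0…6.
[x⁶] = 1·(-1) + 8·0 + 24·1 + 32·2 + 16·3 = 135.

135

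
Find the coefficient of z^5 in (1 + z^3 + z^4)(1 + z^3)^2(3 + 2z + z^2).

5

(1 + z^3 + z^4) has coefficients 1,0,0,1,1 for degrees 0…4.
(1 + z^3)^2 has coefficients 1,0,0,2,0,0 for degrees 0…5.
Finally multiplying by (3 + 2z + z^2), the product of all factors after the first has coefficients 3,2,1,6,4,2 for degrees 0…5.
[z^5] = 1·2 + 1·1 + 1·2 = 5.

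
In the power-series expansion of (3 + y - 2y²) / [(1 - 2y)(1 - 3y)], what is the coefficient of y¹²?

The denominator gives the recurrence a_n = 5a_(n−1) − 6a_(n−2) for n ≥ 3; the numerator fixes a_0 = 3, a_1 = 16, a_2 = 60.
Iterating: 3, 16, 60, 204, 660, 2076, 6420, 19644, 59700, 180636, 544980, 1641084, 4935540, so a_12 = 4935540.

4935540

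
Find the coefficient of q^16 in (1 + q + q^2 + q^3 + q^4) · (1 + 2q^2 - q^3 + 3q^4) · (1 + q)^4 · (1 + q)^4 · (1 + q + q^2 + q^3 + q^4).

864

(1 + q + q^2 + q^3 + q^4) has coefficients 1,1,1,1,1 for degrees 0…4.
(1 + 2q^2 - q^3 + 3q^4) has coefficients 1,0,2,-1,3,0,0,0,0,0,0,0,0,0,0,0,0 for degrees 0…16.
Multiplying by (1 + q)^4 gives running coefficients 1,4,8,11,12,14,16,11,3,0,0,0,0,0,0,0,0 for degrees 0…16.
Multiplying by (1 + q)^4 gives running coefficients 1,8,30,71,121,164,196,218,211,156,78,23,3,0,0,0,0 for degrees 0…16.
Finally multiplying by (1 + q + q^2 + q^3 + q^4), the product of all factors after the first has coefficients 1,9,39,110,231,394,582,770,910,945,859,686,471,260,104,26,3 for degrees 0…16.
[q^16] = 1·3 + 1·26 + 1·104 + 1·260 + 1·471 = 864.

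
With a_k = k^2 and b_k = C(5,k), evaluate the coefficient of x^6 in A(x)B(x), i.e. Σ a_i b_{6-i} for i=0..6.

Write out a_i and b_{6-i} for i = 0,…,6 and sum the products.
Σ = 0·0 + 1·1 + 4·5 + 9·10 + 16·10 + 25·5 + 36·1 = 432.

432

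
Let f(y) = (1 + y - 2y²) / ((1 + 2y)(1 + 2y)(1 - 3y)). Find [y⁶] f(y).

330

The denominator gives the recurrence a_n = −a_(n−1) + 8a_(n−2) + 12a_(n−3) for n ≥ 3; the numerator fixes a_0 = 1, a_1 = 0, a_2 = 6.
Iterating: 1, 0, 6, 6, 42, 78, 330, so a_6 = 330.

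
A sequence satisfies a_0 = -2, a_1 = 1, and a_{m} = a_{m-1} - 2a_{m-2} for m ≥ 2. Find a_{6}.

1

The ordinary generating function has denominator 1 - t + 2t^2.
Iterating the recurrence: a_0,…,a_{6} = -2, 1, 5, 3, -7, -13, 1.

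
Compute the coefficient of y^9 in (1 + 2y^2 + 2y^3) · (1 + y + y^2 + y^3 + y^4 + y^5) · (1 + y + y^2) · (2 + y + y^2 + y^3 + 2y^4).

(1 + 2y^2 + 2y^3) has coefficients 1,0,2,2 for degrees 0…3.
(1 + y + y^2 + y^3 + y^4 + y^5) has coefficients 1,1,1,1,1,1,0,0,0,0 for degrees 0…9.
Multiplying by (1 + y + y^2) gives running coefficients 1,2,3,3,3,3,2,1,0,0 for degrees 0…9.
Finally multiplying by (2 + y + y^2 + y^3 + 2y^4), the product of all factors after the first has coefficients 2,5,9,12,16,19,19,16,12,9 for degrees 0…9.
[y^9] = 1·9 + 2·16 + 2·19 = 79.

79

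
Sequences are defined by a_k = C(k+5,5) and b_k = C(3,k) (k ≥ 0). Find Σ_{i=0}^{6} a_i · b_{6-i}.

1652

This is [x^6] in the product of the two ordinary generating functions.
Σ = 1·0 + 6·0 + 21·0 + 56·1 + 126·3 + 252·3 + 462·1 = 1652.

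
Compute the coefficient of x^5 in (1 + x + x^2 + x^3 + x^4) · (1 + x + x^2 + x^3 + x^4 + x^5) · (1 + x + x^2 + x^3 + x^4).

(1 + x + x^2 + x^3 + x^4) has coefficients 1,1,1,1,1 for degrees 0…4.
(1 + x + x^2 + x^3 + x^4 + x^5) has coefficients 1,1,1,1,1,1 for degrees 0…5.
Finally multiplying by (1 + x + x^2 + x^3 + x^4), the product of all factors after the first has coefficients 1,2,3,4,5,5 for degrees 0…5.
[x^5] = 1·5 + 1·5 + 1·4 + 1·3 + 1·2 = 19.

19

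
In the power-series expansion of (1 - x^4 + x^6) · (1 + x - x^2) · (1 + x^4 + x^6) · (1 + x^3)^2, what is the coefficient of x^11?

(1 - x^4 + x^6) has coefficients 1,0,0,0,-1,0,1 for degrees 0…6.
(1 + x - x^2) has coefficients 1,1,-1,0,0,0,0,0,0,0,0,0 for degrees 0…11.
Multiplying by (1 + x^4 + x^6) gives running coefficients 1,1,-1,0,1,1,0,1,-1,0,0,0 for degrees 0…11.
Finally multiplying by (1 + x^3)^2, the product of all factors after the first has coefficients 1,1,-1,2,3,-1,1,4,0,0,3,-1 for degrees 0…11.
[x^11] = 1·(-1) − 1·4 + 1·(-1) = -6.

-6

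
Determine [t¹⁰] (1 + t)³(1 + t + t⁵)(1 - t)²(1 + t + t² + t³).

-2

(1 + t)³ has coefficients 1,3,3,1 for degrees 0…3.
(1 + t + t⁵) has coefficients 1,1,0,0,0,1,0,0,0,0,0 for degrees 0…10.
Multiplying by (1 - t)² gives running coefficients 1,-1,-1,1,0,1,-2,1,0,0,0 for degrees 0…10.
Finally multiplying by (1 + t + t² + t³), the product of all factors after the first has coefficients 1,0,-1,0,-1,1,0,0,0,-1,1 for degrees 0…10.
[t¹⁰] = 1·1 + 3·(-1) + 3·0 + 1·0 = -2.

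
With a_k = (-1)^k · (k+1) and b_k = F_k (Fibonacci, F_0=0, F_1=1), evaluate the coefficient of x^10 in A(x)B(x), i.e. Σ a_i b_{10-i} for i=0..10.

Write out a_i and b_{10-i} for i = 0,…,10 and sum the products.
Σ = 1·55 − 2·34 + 3·21 − 4·13 + 5·8 − 6·5 + 7·3 − 8·2 + 9·1 − 10·1 + 11·0 = 12.

12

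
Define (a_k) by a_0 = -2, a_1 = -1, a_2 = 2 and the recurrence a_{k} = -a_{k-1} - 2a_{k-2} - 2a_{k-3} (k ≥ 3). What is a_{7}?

14

The ordinary generating function has denominator 1 + z + 2z^2 + 2z^3.
Iterating the recurrence: a_0,…,a_{7} = -2, -1, 2, 4, -6, -6, 10, 14.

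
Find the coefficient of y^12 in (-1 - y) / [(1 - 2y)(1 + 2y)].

-4096

Partial fractions give a closed form: a_n = (-3/4)·2^n + (-1/4)·(-2)^n.
At n = 12: a_12 = -4096.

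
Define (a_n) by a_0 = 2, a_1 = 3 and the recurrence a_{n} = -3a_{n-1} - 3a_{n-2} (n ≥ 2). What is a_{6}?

The ordinary generating function has denominator 1 + 3t + 3t^2.
Iterating the recurrence: a_0,…,a_{6} = 2, 3, -15, 36, -63, 81, -54.

-54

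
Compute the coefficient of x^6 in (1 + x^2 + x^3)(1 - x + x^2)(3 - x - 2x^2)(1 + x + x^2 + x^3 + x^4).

(1 + x^2 + x^3) has coefficients 1,0,1,1 for degrees 0…3.
(1 - x + x^2) has coefficients 1,-1,1,0,0,0,0 for degrees 0…6.
Multiplying by (3 - x - 2x^2) gives running coefficients 3,-4,2,1,-2,0,0 for degrees 0…6.
Finally multiplying by (1 + x + x^2 + x^3 + x^4), the product of all factors after the first has coefficients 3,-1,1,2,0,-3,1 for degrees 0…6.
[x^6] = 1·1 + 1·0 + 1·2 = 3.

3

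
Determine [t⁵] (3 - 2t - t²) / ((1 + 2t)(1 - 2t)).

-32

The denominator gives the recurrence a_n = 4a_(n−2) for n ≥ 3; the numerator fixes a_0 = 3, a_1 = -2, a_2 = 11.
Iterating: 3, -2, 11, -8, 44, -32, so a_5 = -32.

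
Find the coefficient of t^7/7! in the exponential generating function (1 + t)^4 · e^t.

1961

The EGF product rule gives c_7 = Σ_{k_1+k_2=7} C(7; k_1,k_2) · ∏ g_i(k_i), where (1+t)^4 gives the falling factorial (4)_k; e^t gives (1)^k.
g_1(k) for k = 0…7: 1, 4, 12, 24, 24, 0, 0, 0.
g_2(k) for k = 0…7: 1, 1, 1, 1, 1, 1, 1, 1.
c_7 = Σ_k C(7,k)·g_1(k)·g_2(7−k) = 1·1·1 + 7·4·1 + 21·12·1 + 35·24·1 + 35·24·1 = 1 + 28 + 252 + 840 + 840 = 1961.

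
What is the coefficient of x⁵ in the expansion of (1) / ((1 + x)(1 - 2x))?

The denominator gives the recurrence a_n = a_(n−1) + 2a_(n−2) for n ≥ 3; the numerator fixes a_0 = 1, a_1 = 1, a_2 = 3.
Iterating: 1, 1, 3, 5, 11, 21, so a_5 = 21.

21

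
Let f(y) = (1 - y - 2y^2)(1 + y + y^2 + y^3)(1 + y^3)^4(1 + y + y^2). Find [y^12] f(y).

-45

(1 - y - 2y^2) has coefficients 1,-1,-2 for degrees 0…2.
(1 + y + y^2 + y^3) has coefficients 1,1,1,1,0,0,0,0,0,0,0,0,0 for degrees 0…12.
Multiplying by (1 + y^3)^4 gives running coefficients 1,1,1,5,4,4,10,6,6,10,4,4,5 for degrees 0…12.
Finally multiplying by (1 + y + y^2), the product of all factors after the first has coefficients 1,2,3,7,10,13,18,20,22,22,20,18,13 for degrees 0…12.
[y^12] = 1·13 − 1·18 − 2·20 = -45.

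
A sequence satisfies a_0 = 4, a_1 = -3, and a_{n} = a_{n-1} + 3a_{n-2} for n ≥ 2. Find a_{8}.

The ordinary generating function has denominator 1 - z - 3z^2.
Iterating the recurrence: a_0,…,a_{8} = 4, -3, 9, 0, 27, 27, 108, 189, 513.

513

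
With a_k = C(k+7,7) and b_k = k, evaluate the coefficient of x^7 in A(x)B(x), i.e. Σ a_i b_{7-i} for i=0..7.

This is [x^7] in the product of the two ordinary generating functions.
Σ = 1·7 + 8·6 + 36·5 + 120·4 + 330·3 + 792·2 + 1716·1 + 3432·0 = 5005.

5005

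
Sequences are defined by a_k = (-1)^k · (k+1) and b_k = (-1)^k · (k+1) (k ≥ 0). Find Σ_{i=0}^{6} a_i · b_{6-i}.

Write out a_i and b_{6-i} for i = 0,…,6 and sum the products.
Σ = 1·7 − 2·(-6) + 3·5 − 4·(-4) + 5·3 − 6·(-2) + 7·1 = 84.

84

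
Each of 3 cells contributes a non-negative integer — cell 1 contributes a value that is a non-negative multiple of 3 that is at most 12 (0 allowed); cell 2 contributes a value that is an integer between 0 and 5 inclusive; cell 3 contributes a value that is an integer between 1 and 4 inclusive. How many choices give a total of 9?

The generating function for the choices is (1 + x^3 + x^6 + x^9 + x^12)·(1 + x + x^2 + x^3 + x^4 + x^5)·(x + x^2 + x^3 + x^4); the count is [x^9].
(1 + x^3 + x^6 + x^9 + x^12) has coefficients 1,0,0,1,0,0,1,0,0,1 for degrees 0…9.
(1 + x + x^2 + x^3 + x^4 + x^5) has coefficients 1,1,1,1,1,1,0,0,0,0 for degrees 0…9.
Finally multiplying by (x + x^2 + x^3 + x^4), the product of all factors after the first has coefficients 0,1,2,3,4,4,4,3,2,1 for degrees 0…9.
[x^9] = 1·1 + 1·4 + 1·3 + 1·0 = 8.

8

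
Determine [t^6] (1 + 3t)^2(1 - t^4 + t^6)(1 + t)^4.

(1 + 3t)^2 has coefficients 1,6,9 for degrees 0…2.
(1 - t^4 + t^6) has coefficients 1,0,0,0,-1,0,1 for degrees 0…6.
Finally multiplying by (1 + t)^4, the product of all factors after the first has coefficients 1,4,6,4,0,-4,-5 for degrees 0…6.
[t^6] = 1·(-5) + 6·(-4) + 9·0 = -29.

-29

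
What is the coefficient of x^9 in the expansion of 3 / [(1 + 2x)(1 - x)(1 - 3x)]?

52734

Partial fractions give a closed form: a_n = (4/5)·(-2)^n + (-1/2)·1^n + (27/10)·3^n.
At n = 9: a_9 = 52734.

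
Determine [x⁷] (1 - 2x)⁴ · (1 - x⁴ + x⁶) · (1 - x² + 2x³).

46

(1 - 2x)⁴ has coefficients 1,-8,24,-32,16 for degrees 0…4.
(1 - x⁴ + x⁶) has coefficients 1,0,0,0,-1,0,1,0 for degrees 0…7.
Finally multiplying by (1 - x² + 2x³), the product of all factors after the first has coefficients 1,0,-1,2,-1,0,2,-2 for degrees 0…7.
[x⁷] = 1·(-2) − 8·2 + 24·0 − 32·(-1) + 16·2 = 46.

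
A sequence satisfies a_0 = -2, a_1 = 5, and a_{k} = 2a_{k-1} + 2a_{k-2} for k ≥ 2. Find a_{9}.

8656

The ordinary generating function has denominator 1 - 2q - 2q^2.
Iterating the recurrence: a_0,…,a_{9} = -2, 5, 6, 22, 56, 156, 424, 1160, 3168, 8656.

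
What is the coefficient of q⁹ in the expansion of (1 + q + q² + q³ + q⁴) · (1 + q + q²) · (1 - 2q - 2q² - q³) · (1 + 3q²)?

(1 + q + q² + q³ + q⁴) has coefficients 1,1,1,1,1 for degrees 0…4.
(1 + q + q²) has coefficients 1,1,1,0,0,0,0,0,0,0 for degrees 0…9.
Multiplying by (1 - 2q - 2q² - q³) gives running coefficients 1,-1,-3,-5,-3,-1,0,0,0,0 for degrees 0…9.
Finally multiplying by (1 + 3q²), the product of all factors after the first has coefficients 1,-1,0,-8,-12,-16,-9,-3,0,0 for degrees 0…9.
[q⁹] = 1·0 + 1·0 + 1·(-3) + 1·(-9) + 1·(-16) = -28.

-28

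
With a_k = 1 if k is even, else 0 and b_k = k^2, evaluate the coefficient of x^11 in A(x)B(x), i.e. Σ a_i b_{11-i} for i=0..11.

286

The convolution is the t^11 coefficient of A(t)B(t).
Σ = 1·121 + 0·100 + 1·81 + 0·64 + 1·49 + 0·36 + 1·25 + 0·16 + 1·9 + 0·4 + 1·1 + 0·0 = 286.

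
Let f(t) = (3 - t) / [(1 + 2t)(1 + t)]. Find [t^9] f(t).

-3580

Partial fractions give a closed form: a_n = (7)·(-2)^n + (-4)·(-1)^n.
At n = 9: a_9 = -3580.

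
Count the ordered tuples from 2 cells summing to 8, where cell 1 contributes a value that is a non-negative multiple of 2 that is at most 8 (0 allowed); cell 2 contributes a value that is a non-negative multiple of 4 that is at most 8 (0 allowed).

3

The generating function for the choices is (1 + x^2 + x^4 + x^6 + x^8)·(1 + x^4 + x^8); the count is [x^8].
(1 + x^2 + x^4 + x^6 + x^8) has coefficients 1,0,1,0,1,0,1,0,1 for degrees 0…8.
(1 + x^4 + x^8) has coefficients 1,0,0,0,1,0,0,0,1 for degrees 0…8.
[x^8] = 1·1 + 1·0 + 1·1 + 1·0 + 1·1 = 3.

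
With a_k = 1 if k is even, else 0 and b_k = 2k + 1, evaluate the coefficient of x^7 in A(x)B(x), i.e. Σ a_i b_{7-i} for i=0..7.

This is [x^7] in the product of the two ordinary generating functions.
Σ = 1·15 + 0·13 + 1·11 + 0·9 + 1·7 + 0·5 + 1·3 + 0·1 = 36.

36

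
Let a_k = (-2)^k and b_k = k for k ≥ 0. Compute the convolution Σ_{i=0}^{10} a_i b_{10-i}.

-224

This is [x^10] in the product of the two ordinary generating functions.
Σ = 1·10 − 2·9 + 4·8 − 8·7 + 16·6 − 32·5 + 64·4 − 128·3 + 256·2 − 512·1 + 1024·0 = -224.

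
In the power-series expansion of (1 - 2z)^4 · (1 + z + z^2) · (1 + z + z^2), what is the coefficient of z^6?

(1 - 2z)^4 has coefficients 1,-8,24,-32,16 for degrees 0…4.
(1 + z + z^2) has coefficients 1,1,1,0,0,0,0 for degrees 0…6.
Finally multiplying by (1 + z + z^2), the product of all factors after the first has coefficients 1,2,3,2,1,0,0 for degrees 0…6.
[z^6] = 1·0 − 8·0 + 24·1 − 32·2 + 16·3 = 8.

8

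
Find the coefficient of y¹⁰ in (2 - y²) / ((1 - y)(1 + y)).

1

The denominator gives the recurrence a_n = a_(n−2) for n ≥ 3; the numerator fixes a_0 = 2, a_1 = 0, a_2 = 1.
Iterating: 2, 0, 1, 0, 1, 0, 1, 0, 1, 0, 1, so a_10 = 1.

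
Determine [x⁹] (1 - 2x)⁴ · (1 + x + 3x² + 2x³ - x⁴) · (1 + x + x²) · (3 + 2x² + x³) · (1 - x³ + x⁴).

(1 - 2x)⁴ has coefficients 1,-8,24,-32,16 for degrees 0…4.
(1 + x + 3x² + 2x³ - x⁴) has coefficients 1,1,3,2,-1,0,0,0,0,0 for degrees 0…9.
Multiplying by (1 + x + x²) gives running coefficients 1,2,5,6,4,1,-1,0,0,0 for degrees 0…9.
Multiplying by (3 + 2x² + x³) gives running coefficients 3,6,17,23,24,20,11,6,-1,-1 for degrees 0…9.
Finally multiplying by (1 - x³ + x⁴), the product of all factors after the first has coefficients 3,6,17,20,21,9,5,5,3,8 for degrees 0…9.
[x⁹] = 1·8 − 8·3 + 24·5 − 32·5 + 16·9 = 88.

88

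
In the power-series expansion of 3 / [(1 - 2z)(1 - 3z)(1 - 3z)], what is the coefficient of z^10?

4795257

The denominator gives the recurrence a_n = 8a_(n−1) − 21a_(n−2) + 18a_(n−3) for n ≥ 3; the numerator fixes a_0 = 3, a_1 = 24, a_2 = 129.
Iterating: 3, 24, 129, 582, 2379, 9132, 33573, 119634, 416415, 1423320, 4795257, so a_10 = 4795257.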